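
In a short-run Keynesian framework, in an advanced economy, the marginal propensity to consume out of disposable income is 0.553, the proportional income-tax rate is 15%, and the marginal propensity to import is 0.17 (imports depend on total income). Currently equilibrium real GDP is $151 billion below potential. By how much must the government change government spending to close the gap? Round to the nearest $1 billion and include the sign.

+$106 billion

Spending multiplier = 1/(1 − c(1−t) + m) = 1/(1 − 0.553×0.85 + 0.17) = 1/0.69995 ≈ 1.429.
Need ΔY = +$151 billion, so ΔG = ΔY/k = (+$151 billion) × 0.69995 ≈ +$106 billion.
The government should increase government spending by $106 billion.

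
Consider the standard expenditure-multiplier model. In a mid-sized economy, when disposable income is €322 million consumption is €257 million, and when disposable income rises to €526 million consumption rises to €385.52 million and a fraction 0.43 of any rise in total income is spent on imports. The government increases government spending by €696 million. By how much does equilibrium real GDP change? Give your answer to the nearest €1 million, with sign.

+€870 million

MPC = ΔC/ΔYd = (385.52 − 257)/(526 − 322) = 128.52/204 = 0.63.
Spending multiplier = 1/(1 − c + m) = 1/(1 − 0.63 + 0.43) = 1/0.8 = 1.25.
ΔY = k × ΔG = (+€696 million) / 0.8 = +€870 million.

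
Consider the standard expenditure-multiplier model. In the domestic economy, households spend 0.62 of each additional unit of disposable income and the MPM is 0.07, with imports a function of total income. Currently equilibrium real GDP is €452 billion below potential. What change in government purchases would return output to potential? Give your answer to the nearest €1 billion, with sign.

Spending multiplier = 1/(1 − c + m) = 1/(1 − 0.62 + 0.07) = 1/0.45 ≈ 2.222.
Need ΔY = +€452 billion, so ΔG = ΔY/k = (+€452 billion) × 0.45 ≈ +€203 billion.
The government should increase government purchases by €203 billion.

+€203 billion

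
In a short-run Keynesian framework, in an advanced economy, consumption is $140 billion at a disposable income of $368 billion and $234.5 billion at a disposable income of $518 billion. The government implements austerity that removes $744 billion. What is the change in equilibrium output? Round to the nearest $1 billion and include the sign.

MPC = ΔC/ΔYd = (234.5 − 140)/(518 − 368) = 94.5/150 = 0.63.
Expenditure multiplier = 1/(1 − MPC) = 1/(1 − 0.63) = 1/0.37 ≈ 2.703.
ΔY = k × ΔG = (−$744 billion) / 0.37 ≈ −$2,011 billion.

−$2,011 billion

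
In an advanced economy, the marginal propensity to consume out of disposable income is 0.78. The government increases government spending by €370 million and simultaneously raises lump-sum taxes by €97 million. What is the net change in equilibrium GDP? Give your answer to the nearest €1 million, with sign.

Expenditure multiplier = 1/(1 − MPC) = 1/(1 − 0.78) = 1/0.22 ≈ 4.545.
ΔG contributes k·ΔG = (+€370 million) / 0.22 ≈ +€1,681.8 million.
ΔT of +€97 million changes first-round spending by −c·ΔT = −€75.66 million, contributing k·(−c·ΔT) = (−€75.66 million) / 0.22 ≈ −€343.9 million.
Net ΔY = k(ΔG − c·ΔT) = (+€294.34 million) / 0.22 ≈ +€1,338 million.

+€1,338 million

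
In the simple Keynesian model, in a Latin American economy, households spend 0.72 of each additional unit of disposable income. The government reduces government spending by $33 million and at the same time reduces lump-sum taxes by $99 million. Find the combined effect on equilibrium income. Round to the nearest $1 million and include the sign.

Expenditure multiplier = 1/(1 − MPC) = 1/(1 − 0.72) = 1/0.28 ≈ 3.571.
ΔG contributes k·ΔG = (−$33 million) / 0.28 ≈ −$117.9 million.
ΔT of −$99 million changes first-round spending by −c·ΔT = +$71.28 million, contributing k·(−c·ΔT) = (+$71.28 million) / 0.28 ≈ +$254.6 million.
Net ΔY = k(ΔG − c·ΔT) = (+$38.28 million) / 0.28 ≈ +$137 million.

+$137 million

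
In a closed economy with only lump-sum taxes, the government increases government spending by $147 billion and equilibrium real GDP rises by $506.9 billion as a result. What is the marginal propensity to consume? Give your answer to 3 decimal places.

Implied spending multiplier k = ΔY/ΔG = 506.9/147 ≈ 3.4483.
Since k = 1/(1 − MPC), MPC = 1 − 1/k = 1 − ΔG/ΔY = 1 − 147/506.9 ≈ 0.710.

0.710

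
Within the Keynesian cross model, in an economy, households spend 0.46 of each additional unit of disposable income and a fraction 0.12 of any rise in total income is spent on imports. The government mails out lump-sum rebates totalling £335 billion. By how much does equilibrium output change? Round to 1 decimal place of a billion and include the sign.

+£233.5 billion

A lump-sum tax change of −£335 billion shifts disposable income by +£335 billion; first-round consumption changes by −c × ΔT = −0.46 × (−£335 billion) = +£154.1 billion.
Expenditure multiplier = 1/(1 − c + m) = 1/(1 − 0.46 + 0.12) = 1/0.66 ≈ 1.515.
The tax multiplier is −c × k ≈ −0.697, so ΔY = k × (−c·ΔT) = (+£154.1 billion) / 0.66 ≈ +£233.5 billion.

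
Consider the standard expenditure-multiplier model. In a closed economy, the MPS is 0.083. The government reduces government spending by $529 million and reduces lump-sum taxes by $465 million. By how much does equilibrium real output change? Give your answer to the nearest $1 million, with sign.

−$1,236 million

MPC = 1 − MPS = 1 − 0.083 = 0.917.
Expenditure multiplier = 1/(1 − MPC) = 1/(1 − 0.917) = 1/0.083 ≈ 12.048.
ΔG contributes k·ΔG = (−$529 million) / 0.083 ≈ −$6,373.5 million.
ΔT of −$465 million changes first-round spending by −c·ΔT = +$426.405 million, contributing k·(−c·ΔT) = (+$426.405 million) / 0.083 ≈ +$5,137.4 million.
Net ΔY = k(ΔG − c·ΔT) = (−$102.595 million) / 0.083 ≈ −$1,236 million.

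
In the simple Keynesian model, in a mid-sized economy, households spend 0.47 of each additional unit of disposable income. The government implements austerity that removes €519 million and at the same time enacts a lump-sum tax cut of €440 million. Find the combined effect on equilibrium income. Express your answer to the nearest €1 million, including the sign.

Expenditure multiplier = 1/(1 − MPC) = 1/(1 − 0.47) = 1/0.53 ≈ 1.887.
ΔG contributes k·ΔG = (−€519 million) / 0.53 ≈ −€979.2 million.
ΔT of −€440 million changes first-round spending by −c·ΔT = +€206.8 million, contributing k·(−c·ΔT) = (+€206.8 million) / 0.53 ≈ +€390.2 million.
Net ΔY = k(ΔG − c·ΔT) = (−€312.2 million) / 0.53 ≈ −€589 million.

−€589 million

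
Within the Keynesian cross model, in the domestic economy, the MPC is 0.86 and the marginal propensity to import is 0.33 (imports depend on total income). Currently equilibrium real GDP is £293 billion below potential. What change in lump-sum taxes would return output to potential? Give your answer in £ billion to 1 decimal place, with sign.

−£160.1 billion

Spending multiplier = 1/(1 − c + m) = 1/(1 − 0.86 + 0.33) = 1/0.47 ≈ 2.128.
Tax multiplier = −c·k = −0.86/0.47 ≈ −1.83. Need ΔY = +£293 billion, so ΔT = ΔY/(−c·k) = −(+£293 billion) × 0.47 / 0.86 ≈ −£160.1 billion.
The government should cut lump-sum taxes by £160.1 billion.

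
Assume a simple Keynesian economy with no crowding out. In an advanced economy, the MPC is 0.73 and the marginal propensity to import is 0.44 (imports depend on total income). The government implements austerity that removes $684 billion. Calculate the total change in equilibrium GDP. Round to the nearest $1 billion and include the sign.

Government-spending multiplier = 1/(1 − c + m) = 1/(1 − 0.73 + 0.44) = 1/0.71 ≈ 1.408.
ΔY = k × ΔG = (−$684 billion) / 0.71 ≈ −$963 billion.

−$963 billion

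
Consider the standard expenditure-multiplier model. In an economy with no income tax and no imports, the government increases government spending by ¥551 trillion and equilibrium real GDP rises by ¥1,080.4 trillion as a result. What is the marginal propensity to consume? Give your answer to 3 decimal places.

Implied spending multiplier k = ΔY/ΔG = 1,080.4/551 ≈ 1.9608.
Since k = 1/(1 − MPC), MPC = 1 − 1/k = 1 − ΔG/ΔY = 1 − 551/1,080.4 ≈ 0.490.

0.490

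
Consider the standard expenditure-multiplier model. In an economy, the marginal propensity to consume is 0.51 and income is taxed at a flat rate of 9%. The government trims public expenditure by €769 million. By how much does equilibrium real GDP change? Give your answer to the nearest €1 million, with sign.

Government-spending multiplier = 1/(1 − c(1−t)) = 1/(1 − 0.51×0.91) = 1/0.5359 ≈ 1.866.
ΔY = k × ΔG = (−€769 million) / 0.5359 ≈ −€1,435 million.

−€1,435 million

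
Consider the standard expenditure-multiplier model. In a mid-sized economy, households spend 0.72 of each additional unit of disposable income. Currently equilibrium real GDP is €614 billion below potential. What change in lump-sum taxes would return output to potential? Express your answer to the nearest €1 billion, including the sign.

Spending multiplier = 1/(1 − MPC) = 1/(1 − 0.72) = 1/0.28 ≈ 3.571.
Tax multiplier = −c·k = −0.72/0.28 ≈ −2.571. Need ΔY = +€614 billion, so ΔT = ΔY/(−c·k) = −(+€614 billion) × 0.28 / 0.72 ≈ −€239 billion.
The government should cut lump-sum taxes by €239 billion.

−€239 billion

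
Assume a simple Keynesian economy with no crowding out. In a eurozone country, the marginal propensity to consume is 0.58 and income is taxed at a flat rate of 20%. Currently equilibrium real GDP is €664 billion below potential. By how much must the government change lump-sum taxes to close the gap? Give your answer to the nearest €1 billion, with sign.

−€614 billion

Spending multiplier = 1/(1 − c(1−t)) = 1/(1 − 0.58×0.8) = 1/0.536 ≈ 1.866.
Tax multiplier = −c·k = −0.58/0.536 ≈ −1.082. Need ΔY = +€664 billion, so ΔT = ΔY/(−c·k) = −(+€664 billion) × 0.536 / 0.58 ≈ −€614 billion.
The government should cut lump-sum taxes by €614 billion.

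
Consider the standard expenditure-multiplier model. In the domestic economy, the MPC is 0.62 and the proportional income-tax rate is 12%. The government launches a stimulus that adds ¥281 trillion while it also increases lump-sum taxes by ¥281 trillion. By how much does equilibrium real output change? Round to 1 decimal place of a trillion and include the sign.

+¥235.0 trillion

Expenditure multiplier = 1/(1 − c(1−t)) = 1/(1 − 0.62×0.88) = 1/0.4544 ≈ 2.201.
ΔG contributes k·ΔG = (+¥281 trillion) / 0.4544 ≈ +¥618.4 trillion.
ΔT of +¥281 trillion changes first-round spending by −c·ΔT = −¥174.22 trillion, contributing k·(−c·ΔT) = (−¥174.22 trillion) / 0.4544 ≈ −¥383.4 trillion.
Net ΔY = k(ΔG − c·ΔT) = (+¥106.78 trillion) / 0.4544 ≈ +¥235 trillion.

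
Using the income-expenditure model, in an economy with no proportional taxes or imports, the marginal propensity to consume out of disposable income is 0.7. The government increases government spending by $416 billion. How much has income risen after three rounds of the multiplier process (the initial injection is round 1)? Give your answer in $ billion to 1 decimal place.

$911.0 billion

Round 1 adds ΔG = $416 billion; each later round is MPC = 0.7 times the previous.
After 3 rounds: 416 + 291.2 + 203.84 = ΔG·(1 − c^3)/(1 − c) = 416 × (1 − 0.343)/0.3 ≈ $911 billion.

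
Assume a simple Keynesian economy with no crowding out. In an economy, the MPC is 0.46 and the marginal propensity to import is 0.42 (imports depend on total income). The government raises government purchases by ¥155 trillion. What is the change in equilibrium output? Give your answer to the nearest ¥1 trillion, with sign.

Spending multiplier = 1/(1 − c + m) = 1/(1 − 0.46 + 0.42) = 1/0.96 ≈ 1.042.
ΔY = k × ΔG = (+¥155 trillion) / 0.96 ≈ +¥161 trillion.

+¥161 trillion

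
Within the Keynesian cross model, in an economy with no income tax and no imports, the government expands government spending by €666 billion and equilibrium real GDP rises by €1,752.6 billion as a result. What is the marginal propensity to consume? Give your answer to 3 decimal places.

0.620

Implied spending multiplier k = ΔY/ΔG = 1,752.6/666 ≈ 2.6315.
Since k = 1/(1 − MPC), MPC = 1 − 1/k = 1 − ΔG/ΔY = 1 − 666/1,752.6 ≈ 0.620.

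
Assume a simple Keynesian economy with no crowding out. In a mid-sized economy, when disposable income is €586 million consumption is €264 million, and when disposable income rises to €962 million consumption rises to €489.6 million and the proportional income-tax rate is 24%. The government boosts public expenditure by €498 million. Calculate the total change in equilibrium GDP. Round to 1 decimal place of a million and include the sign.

+€915.4 million

MPC = ΔC/ΔYd = (489.6 − 264)/(962 − 586) = 225.6/376 = 0.6.
Government-spending multiplier = 1/(1 − c(1−t)) = 1/(1 − 0.6×0.76) = 1/0.544 ≈ 1.838.
ΔY = k × ΔG = (+€498 million) / 0.544 ≈ +€915.4 million.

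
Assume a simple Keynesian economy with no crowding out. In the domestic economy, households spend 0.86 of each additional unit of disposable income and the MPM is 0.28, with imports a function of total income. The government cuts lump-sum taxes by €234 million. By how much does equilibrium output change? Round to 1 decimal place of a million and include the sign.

A lump-sum tax change of −€234 million shifts disposable income by +€234 million; first-round consumption changes by −c × ΔT = −0.86 × (−€234 million) = +€201.24 million.
Expenditure multiplier = 1/(1 − c + m) = 1/(1 − 0.86 + 0.28) = 1/0.42 ≈ 2.381.
The tax multiplier is −c × k ≈ −2.048, so ΔY = k × (−c·ΔT) = (+€201.24 million) / 0.42 ≈ +€479.1 million.

+€479.1 million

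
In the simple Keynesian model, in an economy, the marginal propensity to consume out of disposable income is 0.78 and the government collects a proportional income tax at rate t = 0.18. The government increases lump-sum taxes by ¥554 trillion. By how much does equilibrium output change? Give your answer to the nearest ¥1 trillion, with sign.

−¥1,199 trillion

A lump-sum tax change of +¥554 trillion shifts disposable income by −¥554 trillion; first-round consumption changes by −c × ΔT = −0.78 × (+¥554 trillion) = −¥432.12 trillion.
Expenditure multiplier = 1/(1 − c(1−t)) = 1/(1 − 0.78×0.82) = 1/0.3604 ≈ 2.775.
The tax multiplier is −c × k ≈ −2.164, so ΔY = k × (−c·ΔT) = (−¥432.12 trillion) / 0.3604 ≈ −¥1,199 trillion.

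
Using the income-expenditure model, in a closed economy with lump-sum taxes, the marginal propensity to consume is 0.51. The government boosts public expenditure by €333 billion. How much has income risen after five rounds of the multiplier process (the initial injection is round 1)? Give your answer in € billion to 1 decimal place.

€656.1 billion

Round 1 adds ΔG = €333 billion; each later round is MPC = 0.51 times the previous.
After 5 rounds: 333 + 169.83 + 86.6133 + 44.172783 + 22.52811933 = ΔG·(1 − c^5)/(1 − c) = 333 × (1 − 0.0345025251)/0.49 ≈ €656.1 billion.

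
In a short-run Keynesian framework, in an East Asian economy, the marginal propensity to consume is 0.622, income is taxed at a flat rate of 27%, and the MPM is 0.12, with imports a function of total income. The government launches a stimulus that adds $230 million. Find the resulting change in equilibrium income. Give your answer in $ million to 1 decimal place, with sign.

+$345.4 million

Spending multiplier = 1/(1 − c(1−t) + m) = 1/(1 − 0.622×0.73 + 0.12) = 1/0.66594 ≈ 1.502.
ΔY = k × ΔG = (+$230 million) / 0.66594 ≈ +$345.4 million.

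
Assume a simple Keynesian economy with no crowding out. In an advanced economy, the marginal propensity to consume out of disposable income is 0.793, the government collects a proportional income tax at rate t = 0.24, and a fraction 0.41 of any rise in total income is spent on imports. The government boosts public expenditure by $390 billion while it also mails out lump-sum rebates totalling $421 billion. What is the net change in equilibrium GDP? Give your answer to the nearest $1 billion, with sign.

+$897 billion

Expenditure multiplier = 1/(1 − c(1−t) + m) = 1/(1 − 0.793×0.76 + 0.41) = 1/0.80732 ≈ 1.239.
ΔG contributes k·ΔG = (+$390 billion) / 0.80732 ≈ +$483.1 billion.
ΔT of −$421 billion changes first-round spending by −c·ΔT = +$333.853 billion, contributing k·(−c·ΔT) = (+$333.853 billion) / 0.80732 ≈ +$413.5 billion.
Net ΔY = k(ΔG − c·ΔT) = (+$723.853 billion) / 0.80732 ≈ +$897 billion.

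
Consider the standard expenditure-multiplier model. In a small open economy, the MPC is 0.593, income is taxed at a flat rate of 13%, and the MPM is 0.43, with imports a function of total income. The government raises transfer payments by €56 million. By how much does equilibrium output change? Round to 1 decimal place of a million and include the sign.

The transfer change shifts disposable income by +€56 million, so first-round consumption changes by c·ΔTR = 0.593 × (+€56 million) = +€33.208 million.
Expenditure multiplier = 1/(1 − c(1−t) + m) = 1/(1 − 0.593×0.87 + 0.43) = 1/0.91409 ≈ 1.094.
The transfer multiplier is c × k ≈ 0.649, so ΔY = k × (c·ΔTR) = (+€33.208 million) / 0.91409 ≈ +€36.3 million.

+€36.3 million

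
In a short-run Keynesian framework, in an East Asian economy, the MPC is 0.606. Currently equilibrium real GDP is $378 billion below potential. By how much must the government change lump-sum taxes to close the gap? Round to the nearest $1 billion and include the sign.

−$246 billion

Spending multiplier = 1/(1 − MPC) = 1/(1 − 0.606) = 1/0.394 ≈ 2.538.
Tax multiplier = −c·k = −0.606/0.394 ≈ −1.538. Need ΔY = +$378 billion, so ΔT = ΔY/(−c·k) = −(+$378 billion) × 0.394 / 0.606 ≈ −$246 billion.
The government should cut lump-sum taxes by $246 billion.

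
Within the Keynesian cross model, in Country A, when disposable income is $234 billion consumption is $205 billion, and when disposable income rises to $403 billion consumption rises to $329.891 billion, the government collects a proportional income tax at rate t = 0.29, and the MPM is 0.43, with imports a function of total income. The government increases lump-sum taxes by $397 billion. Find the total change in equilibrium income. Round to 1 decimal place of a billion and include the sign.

−$324.1 billion

MPC = ΔC/ΔYd = (329.891 − 205)/(403 − 234) = 124.891/169 = 0.739.
A lump-sum tax change of +$397 billion shifts disposable income by −$397 billion; first-round consumption changes by −c × ΔT = −0.739 × (+$397 billion) = −$293.383 billion.
Expenditure multiplier = 1/(1 − c(1−t) + m) = 1/(1 − 0.739×0.71 + 0.43) = 1/0.90531 ≈ 1.105.
The tax multiplier is −c × k ≈ −0.816, so ΔY = k × (−c·ΔT) = (−$293.383 billion) / 0.90531 ≈ −$324.1 billion.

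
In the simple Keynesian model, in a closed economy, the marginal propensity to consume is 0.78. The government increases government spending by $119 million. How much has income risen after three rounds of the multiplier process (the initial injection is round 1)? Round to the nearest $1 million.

$284 million

Round 1 adds ΔG = $119 million; each later round is MPC = 0.78 times the previous.
After 3 rounds: 119 + 92.82 + 72.3996 = ΔG·(1 − c^3)/(1 − c) = 119 × (1 − 0.474552)/0.22 ≈ $284 million.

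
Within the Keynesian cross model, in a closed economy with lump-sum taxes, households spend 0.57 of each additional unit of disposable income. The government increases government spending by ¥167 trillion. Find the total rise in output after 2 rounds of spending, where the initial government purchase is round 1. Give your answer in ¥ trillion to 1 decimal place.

¥262.2 trillion

Round 1 adds ΔG = ¥167 trillion; each later round is MPC = 0.57 times the previous.
After 2 rounds: 167 + 95.19 = ΔG·(1 − c^2)/(1 − c) = 167 × (1 − 0.3249)/0.43 ≈ ¥262.2 trillion.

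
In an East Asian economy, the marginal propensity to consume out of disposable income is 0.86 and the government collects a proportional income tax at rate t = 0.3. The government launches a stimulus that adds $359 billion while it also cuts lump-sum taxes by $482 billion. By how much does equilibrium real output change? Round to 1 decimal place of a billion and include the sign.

+$1,943.5 billion

Expenditure multiplier = 1/(1 − c(1−t)) = 1/(1 − 0.86×0.7) = 1/0.398 ≈ 2.513.
ΔG contributes k·ΔG = (+$359 billion) / 0.398 ≈ +$902 billion.
ΔT of −$482 billion changes first-round spending by −c·ΔT = +$414.52 billion, contributing k·(−c·ΔT) = (+$414.52 billion) / 0.398 ≈ +$1,041.5 billion.
Net ΔY = k(ΔG − c·ΔT) = (+$773.52 billion) / 0.398 ≈ +$1,943.5 billion.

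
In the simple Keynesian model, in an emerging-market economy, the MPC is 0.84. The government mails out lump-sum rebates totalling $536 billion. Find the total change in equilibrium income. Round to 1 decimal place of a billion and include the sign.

A lump-sum tax change of −$536 billion shifts disposable income by +$536 billion; first-round consumption changes by −c × ΔT = −0.84 × (−$536 billion) = +$450.24 billion.
Expenditure multiplier = 1/(1 − MPC) = 1/(1 − 0.84) = 1/0.16 = 6.25.
The tax multiplier is −c × k = −5.25, so ΔY = k × (−c·ΔT) = (+$450.24 billion) / 0.16 = +$2,814 billion.

+$2,814.0 billion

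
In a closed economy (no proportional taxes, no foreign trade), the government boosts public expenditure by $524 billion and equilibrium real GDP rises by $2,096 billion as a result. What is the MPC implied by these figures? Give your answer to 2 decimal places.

Implied spending multiplier k = ΔY/ΔG = 2,096/524 = 4.
Since k = 1/(1 − MPC), MPC = 1 − 1/k = 1 − ΔG/ΔY = 1 − 524/2,096 = 0.75.

0.75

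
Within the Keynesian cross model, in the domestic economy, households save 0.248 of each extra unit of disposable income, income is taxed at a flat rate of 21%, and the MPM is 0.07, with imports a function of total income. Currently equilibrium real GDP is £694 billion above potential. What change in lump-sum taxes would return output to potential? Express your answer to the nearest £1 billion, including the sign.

+£439 billion

MPC = 1 − MPS = 1 − 0.248 = 0.752.
Spending multiplier = 1/(1 − c(1−t) + m) = 1/(1 − 0.752×0.79 + 0.07) = 1/0.47592 ≈ 2.101.
Tax multiplier = −c·k = −0.752/0.47592 ≈ −1.58. Need ΔY = −£694 billion, so ΔT = ΔY/(−c·k) = −(−£694 billion) × 0.47592 / 0.752 ≈ +£439 billion.
The government should raise lump-sum taxes by £439 billion.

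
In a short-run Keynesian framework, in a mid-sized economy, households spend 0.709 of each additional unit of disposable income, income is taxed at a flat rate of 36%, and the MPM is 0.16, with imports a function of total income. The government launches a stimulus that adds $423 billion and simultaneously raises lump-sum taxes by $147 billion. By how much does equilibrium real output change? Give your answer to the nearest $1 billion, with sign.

+$451 billion

Expenditure multiplier = 1/(1 − c(1−t) + m) = 1/(1 − 0.709×0.64 + 0.16) = 1/0.70624 ≈ 1.416.
ΔG contributes k·ΔG = (+$423 billion) / 0.70624 ≈ +$598.9 billion.
ΔT of +$147 billion changes first-round spending by −c·ΔT = −$104.223 billion, contributing k·(−c·ΔT) = (−$104.223 billion) / 0.70624 ≈ −$147.6 billion.
Net ΔY = k(ΔG − c·ΔT) = (+$318.777 billion) / 0.70624 ≈ +$451 billion.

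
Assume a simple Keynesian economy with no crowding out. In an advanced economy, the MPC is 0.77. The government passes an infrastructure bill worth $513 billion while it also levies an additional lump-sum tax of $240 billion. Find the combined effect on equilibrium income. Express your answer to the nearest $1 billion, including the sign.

+$1,427 billion

Expenditure multiplier = 1/(1 − MPC) = 1/(1 − 0.77) = 1/0.23 ≈ 4.348.
ΔG contributes k·ΔG = (+$513 billion) / 0.23 ≈ +$2,230.4 billion.
ΔT of +$240 billion changes first-round spending by −c·ΔT = −$184.8 billion, contributing k·(−c·ΔT) = (−$184.8 billion) / 0.23 ≈ −$803.5 billion.
Net ΔY = k(ΔG − c·ΔT) = (+$328.2 billion) / 0.23 ≈ +$1,427 billion.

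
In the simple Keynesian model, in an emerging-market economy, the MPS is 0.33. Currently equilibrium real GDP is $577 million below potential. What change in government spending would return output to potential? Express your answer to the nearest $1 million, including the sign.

MPC = 1 − MPS = 1 − 0.33 = 0.67.
Spending multiplier = 1/(1 − MPC) = 1/(1 − 0.67) = 1/0.33 ≈ 3.03.
Need ΔY = +$577 million, so ΔG = ΔY/k = (+$577 million) × 0.33 ≈ +$190 million.
The government should increase government spending by $190 million.

+$190 million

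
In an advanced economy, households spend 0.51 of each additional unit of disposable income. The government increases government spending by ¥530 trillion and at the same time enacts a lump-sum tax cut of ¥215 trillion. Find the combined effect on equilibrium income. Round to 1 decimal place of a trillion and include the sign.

+¥1,305.4 trillion

Expenditure multiplier = 1/(1 − MPC) = 1/(1 − 0.51) = 1/0.49 ≈ 2.041.
ΔG contributes k·ΔG = (+¥530 trillion) / 0.49 ≈ +¥1,081.6 trillion.
ΔT of −¥215 trillion changes first-round spending by −c·ΔT = +¥109.65 trillion, contributing k·(−c·ΔT) = (+¥109.65 trillion) / 0.49 ≈ +¥223.8 trillion.
Net ΔY = k(ΔG − c·ΔT) = (+¥639.65 trillion) / 0.49 ≈ +¥1,305.4 trillion.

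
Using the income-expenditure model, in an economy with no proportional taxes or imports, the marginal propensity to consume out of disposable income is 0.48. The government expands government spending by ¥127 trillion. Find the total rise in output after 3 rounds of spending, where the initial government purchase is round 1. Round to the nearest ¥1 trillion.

¥217 trillion

Round 1 adds ΔG = ¥127 trillion; each later round is MPC = 0.48 times the previous.
After 3 rounds: 127 + 60.96 + 29.2608 = ΔG·(1 − c^3)/(1 − c) = 127 × (1 − 0.110592)/0.52 ≈ ¥217 trillion.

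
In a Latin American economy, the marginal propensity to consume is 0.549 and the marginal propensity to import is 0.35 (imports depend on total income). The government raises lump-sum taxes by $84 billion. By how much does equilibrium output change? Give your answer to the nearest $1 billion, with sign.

−$58 billion

A lump-sum tax change of +$84 billion shifts disposable income by −$84 billion; first-round consumption changes by −c × ΔT = −0.549 × (+$84 billion) = −$46.116 billion.
Expenditure multiplier = 1/(1 − c + m) = 1/(1 − 0.549 + 0.35) = 1/0.801 ≈ 1.248.
The tax multiplier is −c × k ≈ −0.685, so ΔY = k × (−c·ΔT) = (−$46.116 billion) / 0.801 ≈ −$58 billion.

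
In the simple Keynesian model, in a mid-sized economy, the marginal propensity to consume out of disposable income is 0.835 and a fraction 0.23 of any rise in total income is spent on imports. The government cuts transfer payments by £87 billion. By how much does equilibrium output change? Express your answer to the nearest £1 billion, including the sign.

−£184 billion

The transfer change shifts disposable income by −£87 billion, so first-round consumption changes by c·ΔTR = 0.835 × (−£87 billion) = −£72.645 billion.
Expenditure multiplier = 1/(1 − c + m) = 1/(1 − 0.835 + 0.23) = 1/0.395 ≈ 2.532.
The transfer multiplier is c × k ≈ 2.114, so ΔY = k × (c·ΔTR) = (−£72.645 billion) / 0.395 ≈ −£184 billion.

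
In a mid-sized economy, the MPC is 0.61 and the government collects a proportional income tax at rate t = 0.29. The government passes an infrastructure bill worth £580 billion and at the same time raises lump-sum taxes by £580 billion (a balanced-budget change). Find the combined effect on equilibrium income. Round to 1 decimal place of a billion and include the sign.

+£399.0 billion

Expenditure multiplier = 1/(1 − c(1−t)) = 1/(1 − 0.61×0.71) = 1/0.5669 ≈ 1.764.
ΔG contributes k·ΔG = (+£580 billion) / 0.5669 ≈ +£1,023.1 billion.
ΔT of +£580 billion changes first-round spending by −c·ΔT = −£353.8 billion, contributing k·(−c·ΔT) = (−£353.8 billion) / 0.5669 ≈ −£624.1 billion.
Net ΔY = k(ΔG − c·ΔT) = (+£226.2 billion) / 0.5669 ≈ +£399 billion.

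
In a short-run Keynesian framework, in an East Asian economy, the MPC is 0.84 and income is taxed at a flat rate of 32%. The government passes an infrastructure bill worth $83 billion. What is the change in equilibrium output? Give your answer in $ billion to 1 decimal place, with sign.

Expenditure multiplier = 1/(1 − c(1−t)) = 1/(1 − 0.84×0.68) = 1/0.4288 ≈ 2.332.
ΔY = k × ΔG = (+$83 billion) / 0.4288 ≈ +$193.6 billion.

+$193.6 billion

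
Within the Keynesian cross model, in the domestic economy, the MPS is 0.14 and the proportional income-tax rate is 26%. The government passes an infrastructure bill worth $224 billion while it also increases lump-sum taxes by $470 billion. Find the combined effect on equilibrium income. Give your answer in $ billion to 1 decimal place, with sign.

MPC = 1 − MPS = 1 − 0.14 = 0.86.
Expenditure multiplier = 1/(1 − c(1−t)) = 1/(1 − 0.86×0.74) = 1/0.3636 ≈ 2.75.
ΔG contributes k·ΔG = (+$224 billion) / 0.3636 ≈ +$616.1 billion.
ΔT of +$470 billion changes first-round spending by −c·ΔT = −$404.2 billion, contributing k·(−c·ΔT) = (−$404.2 billion) / 0.3636 ≈ −$1,111.7 billion.
Net ΔY = k(ΔG − c·ΔT) = (−$180.2 billion) / 0.3636 ≈ −$495.6 billion.

−$495.6 billion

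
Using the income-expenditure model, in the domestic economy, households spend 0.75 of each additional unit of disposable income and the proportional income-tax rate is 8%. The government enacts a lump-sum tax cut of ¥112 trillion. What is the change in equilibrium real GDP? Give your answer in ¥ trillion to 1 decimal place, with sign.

A lump-sum tax change of −¥112 trillion shifts disposable income by +¥112 trillion; first-round consumption changes by −c × ΔT = −0.75 × (−¥112 trillion) = +¥84 trillion.
Expenditure multiplier = 1/(1 − c(1−t)) = 1/(1 − 0.75×0.92) = 1/0.31 ≈ 3.226.
The tax multiplier is −c × k ≈ −2.419, so ΔY = k × (−c·ΔT) = (+¥84 trillion) / 0.31 ≈ +¥271 trillion.

+¥271.0 trillion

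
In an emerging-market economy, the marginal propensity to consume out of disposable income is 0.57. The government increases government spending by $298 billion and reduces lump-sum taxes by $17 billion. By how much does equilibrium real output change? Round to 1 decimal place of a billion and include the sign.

Expenditure multiplier = 1/(1 − MPC) = 1/(1 − 0.57) = 1/0.43 ≈ 2.326.
ΔG contributes k·ΔG = (+$298 billion) / 0.43 ≈ +$693 billion.
ΔT of −$17 billion changes first-round spending by −c·ΔT = +$9.69 billion, contributing k·(−c·ΔT) = (+$9.69 billion) / 0.43 ≈ +$22.5 billion.
Net ΔY = k(ΔG − c·ΔT) = (+$307.69 billion) / 0.43 ≈ +$715.6 billion.

+$715.6 billion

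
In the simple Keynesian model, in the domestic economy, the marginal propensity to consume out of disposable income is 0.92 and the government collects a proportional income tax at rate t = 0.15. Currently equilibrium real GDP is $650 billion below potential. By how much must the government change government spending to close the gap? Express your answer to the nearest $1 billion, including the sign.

Spending multiplier = 1/(1 − c(1−t)) = 1/(1 − 0.92×0.85) = 1/0.218 ≈ 4.587.
Need ΔY = +$650 billion, so ΔG = ΔY/k = (+$650 billion) × 0.218 ≈ +$142 billion.
The government should increase government spending by $142 billion.

+$142 billion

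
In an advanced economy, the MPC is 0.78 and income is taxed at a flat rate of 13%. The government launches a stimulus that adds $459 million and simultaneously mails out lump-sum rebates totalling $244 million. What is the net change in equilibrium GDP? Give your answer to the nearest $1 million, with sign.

Expenditure multiplier = 1/(1 − c(1−t)) = 1/(1 − 0.78×0.87) = 1/0.3214 ≈ 3.111.
ΔG contributes k·ΔG = (+$459 million) / 0.3214 ≈ +$1,428.1 million.
ΔT of −$244 million changes first-round spending by −c·ΔT = +$190.32 million, contributing k·(−c·ΔT) = (+$190.32 million) / 0.3214 ≈ +$592.2 million.
Net ΔY = k(ΔG − c·ΔT) = (+$649.32 million) / 0.3214 ≈ +$2,020 million.

+$2,020 million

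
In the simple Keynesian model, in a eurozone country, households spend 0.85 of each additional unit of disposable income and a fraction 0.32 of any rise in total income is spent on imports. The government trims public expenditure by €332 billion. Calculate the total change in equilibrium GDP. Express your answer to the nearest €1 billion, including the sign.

Government-spending multiplier = 1/(1 − c + m) = 1/(1 − 0.85 + 0.32) = 1/0.47 ≈ 2.128.
ΔY = k × ΔG = (−€332 billion) / 0.47 ≈ −€706 billion.

−€706 billion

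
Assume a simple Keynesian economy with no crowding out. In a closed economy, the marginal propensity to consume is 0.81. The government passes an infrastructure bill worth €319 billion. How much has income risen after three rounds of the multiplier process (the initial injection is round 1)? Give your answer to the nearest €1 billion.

€787 billion

Round 1 adds ΔG = €319 billion; each later round is MPC = 0.81 times the previous.
After 3 rounds: 319 + 258.39 + 209.2959 = ΔG·(1 − c^3)/(1 − c) = 319 × (1 − 0.531441)/0.19 ≈ €787 billion.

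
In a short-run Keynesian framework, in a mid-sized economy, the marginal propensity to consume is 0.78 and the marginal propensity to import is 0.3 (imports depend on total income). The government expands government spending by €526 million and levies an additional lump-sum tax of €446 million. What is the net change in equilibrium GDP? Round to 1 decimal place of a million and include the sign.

Expenditure multiplier = 1/(1 − c + m) = 1/(1 − 0.78 + 0.3) = 1/0.52 ≈ 1.923.
ΔG contributes k·ΔG = (+€526 million) / 0.52 ≈ +€1,011.5 million.
ΔT of +€446 million changes first-round spending by −c·ΔT = −€347.88 million, contributing k·(−c·ΔT) = (−€347.88 million) / 0.52 = −€669 million.
Net ΔY = k(ΔG − c·ΔT) = (+€178.12 million) / 0.52 ≈ +€342.5 million.

+€342.5 million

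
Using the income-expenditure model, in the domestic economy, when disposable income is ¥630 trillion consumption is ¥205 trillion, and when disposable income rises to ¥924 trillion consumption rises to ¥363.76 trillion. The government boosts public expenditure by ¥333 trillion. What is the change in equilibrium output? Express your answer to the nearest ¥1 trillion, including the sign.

MPC = ΔC/ΔYd = (363.76 − 205)/(924 − 630) = 158.76/294 = 0.54.
Government-spending multiplier = 1/(1 − MPC) = 1/(1 − 0.54) = 1/0.46 ≈ 2.174.
ΔY = k × ΔG = (+¥333 trillion) / 0.46 ≈ +¥724 trillion.

+¥724 trillion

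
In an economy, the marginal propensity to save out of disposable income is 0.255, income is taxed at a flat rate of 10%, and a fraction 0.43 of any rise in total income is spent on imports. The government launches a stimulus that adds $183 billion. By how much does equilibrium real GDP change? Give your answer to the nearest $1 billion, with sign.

+$241 billion

MPC = 1 − MPS = 1 − 0.255 = 0.745.
Spending multiplier = 1/(1 − c(1−t) + m) = 1/(1 − 0.745×0.9 + 0.43) = 1/0.7595 ≈ 1.317.
ΔY = k × ΔG = (+$183 billion) / 0.7595 ≈ +$241 billion.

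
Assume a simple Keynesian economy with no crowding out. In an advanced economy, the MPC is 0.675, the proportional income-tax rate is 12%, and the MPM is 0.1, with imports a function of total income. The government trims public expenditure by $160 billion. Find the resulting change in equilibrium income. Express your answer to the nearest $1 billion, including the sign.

−$316 billion

Expenditure multiplier = 1/(1 − c(1−t) + m) = 1/(1 − 0.675×0.88 + 0.1) = 1/0.506 ≈ 1.976.
ΔY = k × ΔG = (−$160 billion) / 0.506 ≈ −$316 billion.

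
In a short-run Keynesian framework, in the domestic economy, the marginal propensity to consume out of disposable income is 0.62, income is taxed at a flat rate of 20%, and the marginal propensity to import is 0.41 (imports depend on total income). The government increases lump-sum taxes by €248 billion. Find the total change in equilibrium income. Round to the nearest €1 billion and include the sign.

A lump-sum tax change of +€248 billion shifts disposable income by −€248 billion; first-round consumption changes by −c × ΔT = −0.62 × (+€248 billion) = −€153.76 billion.
Expenditure multiplier = 1/(1 − c(1−t) + m) = 1/(1 − 0.62×0.8 + 0.41) = 1/0.914 ≈ 1.094.
The tax multiplier is −c × k ≈ −0.678, so ΔY = k × (−c·ΔT) = (−€153.76 billion) / 0.914 ≈ −€168 billion.

−€168 billion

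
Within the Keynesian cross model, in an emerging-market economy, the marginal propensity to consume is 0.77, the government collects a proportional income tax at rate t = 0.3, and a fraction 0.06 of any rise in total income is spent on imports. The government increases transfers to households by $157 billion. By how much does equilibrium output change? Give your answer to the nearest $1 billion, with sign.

The transfer change shifts disposable income by +$157 billion, so first-round consumption changes by c·ΔTR = 0.77 × (+$157 billion) = +$120.89 billion.
Expenditure multiplier = 1/(1 − c(1−t) + m) = 1/(1 − 0.77×0.7 + 0.06) = 1/0.521 ≈ 1.919.
The transfer multiplier is c × k ≈ 1.478, so ΔY = k × (c·ΔTR) = (+$120.89 billion) / 0.521 ≈ +$232 billion.

+$232 billion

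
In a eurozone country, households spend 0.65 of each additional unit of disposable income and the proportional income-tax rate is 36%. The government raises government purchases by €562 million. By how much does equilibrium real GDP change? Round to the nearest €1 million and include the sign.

+€962 million

Expenditure multiplier = 1/(1 − c(1−t)) = 1/(1 − 0.65×0.64) = 1/0.584 ≈ 1.712.
ΔY = k × ΔG = (+€562 million) / 0.584 ≈ +€962 million.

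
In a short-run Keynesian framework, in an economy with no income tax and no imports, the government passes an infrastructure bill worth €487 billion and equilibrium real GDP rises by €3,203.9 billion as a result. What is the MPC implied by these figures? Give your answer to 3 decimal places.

0.848

Implied spending multiplier k = ΔY/ΔG = 3,203.9/487 ≈ 6.5789.
Since k = 1/(1 − MPC), MPC = 1 − 1/k = 1 − ΔG/ΔY = 1 − 487/3,203.9 ≈ 0.848.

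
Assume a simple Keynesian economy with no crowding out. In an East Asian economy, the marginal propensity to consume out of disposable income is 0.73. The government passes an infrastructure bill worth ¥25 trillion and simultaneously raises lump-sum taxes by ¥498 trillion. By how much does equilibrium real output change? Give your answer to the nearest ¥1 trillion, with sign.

Expenditure multiplier = 1/(1 − MPC) = 1/(1 − 0.73) = 1/0.27 ≈ 3.704.
ΔG contributes k·ΔG = (+¥25 trillion) / 0.27 ≈ +¥92.6 trillion.
ΔT of +¥498 trillion changes first-round spending by −c·ΔT = −¥363.54 trillion, contributing k·(−c·ΔT) = (−¥363.54 trillion) / 0.27 ≈ −¥1,346.4 trillion.
Net ΔY = k(ΔG − c·ΔT) = (−¥338.54 trillion) / 0.27 ≈ −¥1,254 trillion.

−¥1,254 trillion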